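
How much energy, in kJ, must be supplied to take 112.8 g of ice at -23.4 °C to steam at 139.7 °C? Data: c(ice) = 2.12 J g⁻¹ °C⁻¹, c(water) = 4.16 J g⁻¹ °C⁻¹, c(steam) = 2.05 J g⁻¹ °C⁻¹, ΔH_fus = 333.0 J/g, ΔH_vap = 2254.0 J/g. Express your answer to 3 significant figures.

q = 354 kJ

q1 (heat ice -23.4→0.0 °C): 112.8 × 2.12 × 23.4 = 5596 J
q2 (melt at 0 °C): 112.8 × 333.0 = 37562 J
q3 (heat water 0.0→100.0 °C): 112.8 × 4.16 × 100.0 = 46925 J
q4 (vaporize at 100 °C): 112.8 × 2254.0 = 254251 J
q5 (heat steam 100.0→139.7 °C): 112.8 × 2.05 × 39.7 = 9180 J
Total: 5596 + 37562 + 46925 + 254251 + 9180 = 353514 J = 354 kJ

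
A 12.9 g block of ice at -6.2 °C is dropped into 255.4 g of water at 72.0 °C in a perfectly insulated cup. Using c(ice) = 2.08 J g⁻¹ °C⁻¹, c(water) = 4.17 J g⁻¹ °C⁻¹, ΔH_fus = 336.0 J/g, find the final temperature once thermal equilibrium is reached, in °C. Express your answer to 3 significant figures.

Heat to bring ice to 0 °C and melt it: q₁ = 12.9×2.08×6.2 + 12.9×336.0 = 4500.8 J
Heat the water can supply cooling to 0 °C: 255.4×4.17×72.0 = 76681.3 J > q₁, so all ice melts.
Energy balance: 255.4×4.17×(72.0 − T) = 4500.8 + 12.9×4.17×(T − 0)
1065.018(72.0 − T) = 4500.8 + 53.793 T
76681.3 − 4500.8 = 1118.811 T
T = 72180.5 / 1118.811 = 64.52 °C

T_f = 64.5 °C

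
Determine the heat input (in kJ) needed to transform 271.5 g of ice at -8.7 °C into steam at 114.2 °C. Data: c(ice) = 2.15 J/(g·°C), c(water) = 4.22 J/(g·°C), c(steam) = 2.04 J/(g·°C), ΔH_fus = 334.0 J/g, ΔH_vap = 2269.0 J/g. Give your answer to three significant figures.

q1 (heat ice -8.7→0.0 °C): 271.5 × 2.15 × 8.7 = 5078 J
q2 (melt at 0 °C): 271.5 × 334.0 = 90681 J
q3 (heat water 0.0→100.0 °C): 271.5 × 4.22 × 100.0 = 114573 J
q4 (vaporize at 100 °C): 271.5 × 2269.0 = 616034 J
q5 (heat steam 100.0→114.2 °C): 271.5 × 2.04 × 14.2 = 7865 J
Total: 5078 + 90681 + 114573 + 616034 + 7865 = 834231 J = 834 kJ

q = 834 kJ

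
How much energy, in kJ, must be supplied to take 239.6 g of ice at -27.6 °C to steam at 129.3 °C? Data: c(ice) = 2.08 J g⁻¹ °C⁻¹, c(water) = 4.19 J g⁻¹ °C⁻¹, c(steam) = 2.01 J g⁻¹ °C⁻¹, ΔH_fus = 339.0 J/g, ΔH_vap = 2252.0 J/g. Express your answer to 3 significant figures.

q = 749 kJ

q1 (heat ice -27.6→0.0 °C): 239.6 × 2.08 × 27.6 = 13755 J
q2 (melt at 0 °C): 239.6 × 339.0 = 81224 J
q3 (heat water 0.0→100.0 °C): 239.6 × 4.19 × 100.0 = 100392 J
q4 (vaporize at 100 °C): 239.6 × 2252.0 = 539579 J
q5 (heat steam 100.0→129.3 °C): 239.6 × 2.01 × 29.3 = 14111 J
Total: 13755 + 81224 + 100392 + 539579 + 14111 = 749061 J = 749 kJ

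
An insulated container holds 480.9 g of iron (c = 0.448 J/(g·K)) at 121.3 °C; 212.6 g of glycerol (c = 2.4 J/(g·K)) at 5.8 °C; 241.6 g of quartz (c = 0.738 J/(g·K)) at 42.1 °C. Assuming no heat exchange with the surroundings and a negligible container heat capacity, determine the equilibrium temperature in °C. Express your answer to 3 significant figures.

T_f = 40.5 °C

Σ mᵢcᵢ(T − Tᵢ) = 0  ⇒  T = Σ mᵢcᵢTᵢ / Σ mᵢcᵢ
Σ mᵢcᵢ = 480.9×0.448 + 212.6×2.4 + 241.6×0.738 = 903.9840
Σ mᵢcᵢTᵢ = 215.4432×121.3 + 510.24×5.8 + 178.3008×42.1 = 36599
T = 36599 / 903.9840 = 40.49 °C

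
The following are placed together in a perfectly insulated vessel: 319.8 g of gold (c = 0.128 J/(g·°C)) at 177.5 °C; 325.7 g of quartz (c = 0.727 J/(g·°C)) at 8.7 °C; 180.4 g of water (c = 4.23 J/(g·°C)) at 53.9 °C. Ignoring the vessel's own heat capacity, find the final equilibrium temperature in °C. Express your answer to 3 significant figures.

T_f = 48.5 °C

Σ mᵢcᵢ(T − Tᵢ) = 0  ⇒  T = Σ mᵢcᵢTᵢ / Σ mᵢcᵢ
Σ mᵢcᵢ = 319.8×0.128 + 325.7×0.727 + 180.4×4.23 = 1040.8103
Σ mᵢcᵢTᵢ = 40.9344×177.5 + 236.7839×8.7 + 763.092×53.9 = 50457
T = 50457 / 1040.8103 = 48.48 °C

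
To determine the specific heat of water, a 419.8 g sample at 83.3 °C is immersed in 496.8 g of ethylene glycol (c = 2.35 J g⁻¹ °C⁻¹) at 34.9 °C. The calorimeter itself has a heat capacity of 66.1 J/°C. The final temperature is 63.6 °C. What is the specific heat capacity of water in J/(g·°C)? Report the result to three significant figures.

q_gained = (496.8 × 2.35 + 66.1) × (63.6 − 34.9) = 35400 J
q_lost = 419.8 × c × (83.3 − 63.6) = 8270.06 c
Set equal: c = 35400 / 8270.06 = 4.28 J/(g·°C)

c = 4.28 J/(g·°C)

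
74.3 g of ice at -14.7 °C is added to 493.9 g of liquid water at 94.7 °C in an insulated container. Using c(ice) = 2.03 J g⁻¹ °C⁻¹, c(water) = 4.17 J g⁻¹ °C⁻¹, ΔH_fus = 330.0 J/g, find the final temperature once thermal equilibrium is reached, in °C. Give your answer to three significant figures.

Heat to bring ice to 0 °C and melt it: q₁ = 74.3×2.03×14.7 + 74.3×330.0 = 26736 J
Heat the water can supply cooling to 0 °C: 493.9×4.17×94.7 = 195041 J > q₁, so all ice melts.
Energy balance: 493.9×4.17×(94.7 − T) = 26736 + 74.3×4.17×(T − 0)
2059.563(94.7 − T) = 26736 + 309.831 T
195041 − 26736 = 2369.394 T
T = 168305 / 2369.394 = 71.03 °C

T_f = 71.0 °C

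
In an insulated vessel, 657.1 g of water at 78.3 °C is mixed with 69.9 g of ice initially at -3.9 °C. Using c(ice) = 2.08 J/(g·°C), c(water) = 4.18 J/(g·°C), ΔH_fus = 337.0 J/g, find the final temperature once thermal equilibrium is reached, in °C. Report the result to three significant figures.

Heat to bring ice to 0 °C and melt it: q₁ = 69.9×2.08×3.9 + 69.9×337.0 = 24123 J
Heat the water can supply cooling to 0 °C: 657.1×4.18×78.3 = 215065 J > q₁, so all ice melts.
Energy balance: 657.1×4.18×(78.3 − T) = 24123 + 69.9×4.18×(T − 0)
2746.678(78.3 − T) = 24123 + 292.182 T
215065 − 24123 = 3038.860 T
T = 190942 / 3038.860 = 62.83 °C

T_f = 62.8 °C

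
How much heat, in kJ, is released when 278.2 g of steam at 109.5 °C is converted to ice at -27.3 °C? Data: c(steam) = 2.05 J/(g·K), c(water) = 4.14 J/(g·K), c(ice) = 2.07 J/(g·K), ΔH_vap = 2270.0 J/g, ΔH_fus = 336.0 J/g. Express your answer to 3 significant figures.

q1 (cool steam 109.5→100 °C): 278.2 × 2.05 × 9.5 = 5418 J
q2 (condense at 100 °C): 278.2 × 2270.0 = 631514 J
q3 (cool water 100→0 °C): 278.2 × 4.14 × 100.0 = 115175 J
q4 (freeze at 0 °C): 278.2 × 336.0 = 93475 J
q5 (cool ice 0→-27.3 °C): 278.2 × 2.07 × 27.3 = 15721 J
Total: 5418 + 631514 + 115175 + 93475 + 15721 = 861303 J = 861 kJ

q = 861 kJ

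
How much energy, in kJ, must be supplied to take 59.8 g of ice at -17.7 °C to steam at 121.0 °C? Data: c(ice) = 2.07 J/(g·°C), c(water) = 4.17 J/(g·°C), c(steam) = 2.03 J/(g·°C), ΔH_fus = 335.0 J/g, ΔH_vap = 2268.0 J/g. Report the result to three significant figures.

q1 (heat ice -17.7→0.0 °C): 59.8 × 2.07 × 17.7 = 2191 J
q2 (melt at 0 °C): 59.8 × 335.0 = 20033 J
q3 (heat water 0.0→100.0 °C): 59.8 × 4.17 × 100.0 = 24937 J
q4 (vaporize at 100 °C): 59.8 × 2268.0 = 135626 J
q5 (heat steam 100.0→121.0 °C): 59.8 × 2.03 × 21.0 = 2549 J
Total: 2191 + 20033 + 24937 + 135626 + 2549 = 185336 J = 185 kJ

q = 185 kJ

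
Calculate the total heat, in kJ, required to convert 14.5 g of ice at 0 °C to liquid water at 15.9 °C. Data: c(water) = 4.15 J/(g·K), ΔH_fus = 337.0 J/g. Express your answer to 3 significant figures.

q1 (melt at 0 °C): 14.5 × 337.0 = 4887 J
q2 (heat water 0.0→15.9 °C): 14.5 × 4.15 × 15.9 = 957 J
Total: 4887 + 957 = 5844 J = 5.84 kJ

q = 5.84 kJ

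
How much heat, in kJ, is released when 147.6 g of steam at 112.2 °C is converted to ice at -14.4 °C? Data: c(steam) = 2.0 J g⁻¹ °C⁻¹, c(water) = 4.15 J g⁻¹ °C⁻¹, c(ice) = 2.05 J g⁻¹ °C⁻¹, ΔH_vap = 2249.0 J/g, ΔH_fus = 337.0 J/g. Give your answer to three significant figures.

q = 451 kJ

q1 (cool steam 112.2→100 °C): 147.6 × 2.0 × 12.2 = 3601 J
q2 (condense at 100 °C): 147.6 × 2249.0 = 331952 J
q3 (cool water 100→0 °C): 147.6 × 4.15 × 100.0 = 61254 J
q4 (freeze at 0 °C): 147.6 × 337.0 = 49741 J
q5 (cool ice 0→-14.4 °C): 147.6 × 2.05 × 14.4 = 4357 J
Total: 3601 + 331952 + 61254 + 49741 + 4357 = 450905 J = 451 kJ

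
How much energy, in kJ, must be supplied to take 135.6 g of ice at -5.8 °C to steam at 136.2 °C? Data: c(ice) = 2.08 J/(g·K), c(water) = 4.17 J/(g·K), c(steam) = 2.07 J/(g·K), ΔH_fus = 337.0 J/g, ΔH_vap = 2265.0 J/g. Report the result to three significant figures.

q = 421 kJ

q1 (heat ice -5.8→0.0 °C): 135.6 × 2.08 × 5.8 = 1636 J
q2 (melt at 0 °C): 135.6 × 337.0 = 45697 J
q3 (heat water 0.0→100.0 °C): 135.6 × 4.17 × 100.0 = 56545 J
q4 (vaporize at 100 °C): 135.6 × 2265.0 = 307134 J
q5 (heat steam 100.0→136.2 °C): 135.6 × 2.07 × 36.2 = 10161 J
Total: 1636 + 45697 + 56545 + 307134 + 10161 = 421173 J = 421 kJ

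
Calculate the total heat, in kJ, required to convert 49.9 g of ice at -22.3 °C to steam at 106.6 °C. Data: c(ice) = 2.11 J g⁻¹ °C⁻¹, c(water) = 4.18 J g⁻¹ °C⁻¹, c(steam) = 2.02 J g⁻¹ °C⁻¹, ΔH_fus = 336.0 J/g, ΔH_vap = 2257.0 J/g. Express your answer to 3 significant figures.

q1 (heat ice -22.3→0.0 °C): 49.9 × 2.11 × 22.3 = 2348 J
q2 (melt at 0 °C): 49.9 × 336.0 = 16766 J
q3 (heat water 0.0→100.0 °C): 49.9 × 4.18 × 100.0 = 20858 J
q4 (vaporize at 100 °C): 49.9 × 2257.0 = 112624 J
q5 (heat steam 100.0→106.6 °C): 49.9 × 2.02 × 6.6 = 665 J
Total: 2348 + 16766 + 20858 + 112624 + 665 = 153261 J = 153 kJ

q = 153 kJ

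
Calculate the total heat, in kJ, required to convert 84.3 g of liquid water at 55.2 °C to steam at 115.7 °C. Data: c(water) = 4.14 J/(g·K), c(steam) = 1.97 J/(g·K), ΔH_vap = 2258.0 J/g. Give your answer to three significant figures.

q = 209 kJ

q1 (heat water 55.2→100.0 °C): 84.3 × 4.14 × 44.8 = 15635 J
q2 (vaporize at 100 °C): 84.3 × 2258.0 = 190349 J
q3 (heat steam 100.0→115.7 °C): 84.3 × 1.97 × 15.7 = 2607 J
Total: 15635 + 190349 + 2607 = 208591 J = 209 kJ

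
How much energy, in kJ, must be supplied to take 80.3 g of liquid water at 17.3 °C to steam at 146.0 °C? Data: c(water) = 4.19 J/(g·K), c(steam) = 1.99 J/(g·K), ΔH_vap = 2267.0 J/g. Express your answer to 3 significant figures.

q1 (heat water 17.3→100.0 °C): 80.3 × 4.19 × 82.7 = 27825 J
q2 (vaporize at 100 °C): 80.3 × 2267.0 = 182040 J
q3 (heat steam 100.0→146.0 °C): 80.3 × 1.99 × 46.0 = 7351 J
Total: 27825 + 182040 + 7351 = 217216 J = 217 kJ

q = 217 kJ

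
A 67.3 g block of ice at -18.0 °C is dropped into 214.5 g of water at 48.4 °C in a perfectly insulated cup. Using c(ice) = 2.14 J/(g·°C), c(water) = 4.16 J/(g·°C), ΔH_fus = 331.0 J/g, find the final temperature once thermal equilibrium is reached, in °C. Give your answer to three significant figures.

Heat to bring ice to 0 °C and melt it: q₁ = 67.3×2.14×18.0 + 67.3×331.0 = 24869 J
Heat the water can supply cooling to 0 °C: 214.5×4.16×48.4 = 43188.3 J > q₁, so all ice melts.
Energy balance: 214.5×4.16×(48.4 − T) = 24869 + 67.3×4.16×(T − 0)
892.32(48.4 − T) = 24869 + 279.968 T
43188.3 − 24869 = 1172.288 T
T = 18319.3 / 1172.288 = 15.63 °C

T_f = 15.6 °C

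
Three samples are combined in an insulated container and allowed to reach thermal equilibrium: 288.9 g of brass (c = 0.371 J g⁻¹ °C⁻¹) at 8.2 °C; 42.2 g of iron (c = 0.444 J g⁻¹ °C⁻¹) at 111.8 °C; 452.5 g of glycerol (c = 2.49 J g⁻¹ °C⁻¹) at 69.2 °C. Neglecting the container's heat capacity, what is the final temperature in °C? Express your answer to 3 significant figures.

T_f = 64.6 °C

Σ mᵢcᵢ(T − Tᵢ) = 0  ⇒  T = Σ mᵢcᵢTᵢ / Σ mᵢcᵢ
Σ mᵢcᵢ = 288.9×0.371 + 42.2×0.444 + 452.5×2.49 = 1252.6437
Σ mᵢcᵢTᵢ = 107.1819×8.2 + 18.7368×111.8 + 1126.725×69.2 = 80943
T = 80943 / 1252.6437 = 64.62 °C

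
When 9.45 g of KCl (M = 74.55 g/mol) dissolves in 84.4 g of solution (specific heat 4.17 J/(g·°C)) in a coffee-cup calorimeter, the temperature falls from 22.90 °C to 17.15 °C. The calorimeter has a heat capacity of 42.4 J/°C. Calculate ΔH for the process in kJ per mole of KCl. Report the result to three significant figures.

ΔH = 17.9 kJ/mol

|ΔT| = |17.15 − 22.90| = 5.75 °C
|q_surr| = (84.4 × 4.17 + 42.4) × 5.75 = 394.348 × 5.75 = 2268 J
n(KCl) = 9.45 / 74.55 = 0.1268 mol
Temperature fell, so q_rxn = +|q_surr| = 2.268 kJ
ΔH = q_rxn / n = 17.89 kJ/mol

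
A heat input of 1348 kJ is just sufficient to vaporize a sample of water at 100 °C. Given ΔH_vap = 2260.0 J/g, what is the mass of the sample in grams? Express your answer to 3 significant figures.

m = 596 g

m = q / ΔH_vap = 1348000 J / 2260.0 J/g = 596 g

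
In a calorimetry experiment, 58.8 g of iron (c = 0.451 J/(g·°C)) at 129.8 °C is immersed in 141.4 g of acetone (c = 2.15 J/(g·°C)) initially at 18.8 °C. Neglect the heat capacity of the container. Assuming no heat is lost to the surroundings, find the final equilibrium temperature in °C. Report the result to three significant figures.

Heat lost by iron = heat gained by acetone.
(58.8)(0.451)(129.8 − T) = (141.4)(2.15)(T − 18.8)
26.5188 (129.8 − T) = 304.01 (T − 18.8)
3442.1 − 26.5188 T = 304.01 T − 5715.4
9157.5 = 330.5288 T
T = 27.71 °C

T_f = 27.7 °C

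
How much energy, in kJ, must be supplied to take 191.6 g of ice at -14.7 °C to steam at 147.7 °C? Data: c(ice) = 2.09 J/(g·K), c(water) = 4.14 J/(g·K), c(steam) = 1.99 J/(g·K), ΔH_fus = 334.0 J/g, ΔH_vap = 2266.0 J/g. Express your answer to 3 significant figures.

q1 (heat ice -14.7→0.0 °C): 191.6 × 2.09 × 14.7 = 5887 J
q2 (melt at 0 °C): 191.6 × 334.0 = 63994 J
q3 (heat water 0.0→100.0 °C): 191.6 × 4.14 × 100.0 = 79322 J
q4 (vaporize at 100 °C): 191.6 × 2266.0 = 434166 J
q5 (heat steam 100.0→147.7 °C): 191.6 × 1.99 × 47.7 = 18187 J
Total: 5887 + 63994 + 79322 + 434166 + 18187 = 601556 J = 602 kJ

q = 602 kJ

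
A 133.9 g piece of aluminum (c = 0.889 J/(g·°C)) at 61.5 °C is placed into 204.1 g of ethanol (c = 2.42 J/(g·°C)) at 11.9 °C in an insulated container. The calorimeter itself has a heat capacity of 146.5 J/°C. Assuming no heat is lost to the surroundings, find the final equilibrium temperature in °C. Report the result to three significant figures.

T_f = 19.7 °C

Heat lost by aluminum = heat gained by ethanol + calorimeter.
(133.9)(0.889)(61.5 − T) = [(204.1)(2.42) + 146.5](T − 11.9)
119.0371 (61.5 − T) = 640.422 (T − 11.9)
7320.8 − 119.0371 T = 640.422 T − 7621.0
14941.8 = 759.4591 T
T = 19.67 °C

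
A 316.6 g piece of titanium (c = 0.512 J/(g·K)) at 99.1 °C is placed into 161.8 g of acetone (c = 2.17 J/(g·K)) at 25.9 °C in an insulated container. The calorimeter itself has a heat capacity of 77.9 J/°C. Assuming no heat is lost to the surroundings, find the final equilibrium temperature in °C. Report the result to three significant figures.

Heat lost by titanium = heat gained by acetone + calorimeter.
(316.6)(0.512)(99.1 − T) = [(161.8)(2.17) + 77.9](T − 25.9)
162.0992 (99.1 − T) = 429.006 (T − 25.9)
16064 − 162.0992 T = 429.006 T − 11111
27175 = 591.1052 T
T = 45.97 °C

T_f = 46.0 °C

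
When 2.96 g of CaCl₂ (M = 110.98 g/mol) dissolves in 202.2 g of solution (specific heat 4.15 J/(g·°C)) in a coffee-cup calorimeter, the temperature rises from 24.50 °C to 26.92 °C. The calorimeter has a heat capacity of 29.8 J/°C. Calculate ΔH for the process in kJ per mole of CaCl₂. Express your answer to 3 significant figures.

ΔH = -78.8 kJ/mol

|ΔT| = |26.92 − 24.50| = 2.42 °C
|q_surr| = (202.2 × 4.15 + 29.8) × 2.42 = 868.93 × 2.42 = 2102.8 J
n(CaCl₂) = 2.96 / 110.98 = 0.026671 mol
Temperature rose, so q_rxn = −|q_surr| = -2.1028 kJ
ΔH = q_rxn / n = -78.84 kJ/mol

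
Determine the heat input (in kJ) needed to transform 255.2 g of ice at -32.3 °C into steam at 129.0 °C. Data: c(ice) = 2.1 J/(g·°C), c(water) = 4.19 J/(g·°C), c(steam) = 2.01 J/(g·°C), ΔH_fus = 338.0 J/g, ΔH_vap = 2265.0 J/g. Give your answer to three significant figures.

q1 (heat ice -32.3→0.0 °C): 255.2 × 2.1 × 32.3 = 17310 J
q2 (melt at 0 °C): 255.2 × 338.0 = 86258 J
q3 (heat water 0.0→100.0 °C): 255.2 × 4.19 × 100.0 = 106929 J
q4 (vaporize at 100 °C): 255.2 × 2265.0 = 578028 J
q5 (heat steam 100.0→129.0 °C): 255.2 × 2.01 × 29.0 = 14876 J
Total: 17310 + 86258 + 106929 + 578028 + 14876 = 803401 J = 803 kJ

q = 803 kJ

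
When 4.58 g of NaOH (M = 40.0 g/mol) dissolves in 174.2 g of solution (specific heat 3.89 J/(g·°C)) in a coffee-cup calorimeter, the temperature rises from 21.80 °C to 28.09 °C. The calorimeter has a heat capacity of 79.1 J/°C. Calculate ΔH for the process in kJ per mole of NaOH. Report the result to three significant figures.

|ΔT| = |28.09 − 21.80| = 6.29 °C
|q_surr| = (174.2 × 3.89 + 79.1) × 6.29 = 756.738 × 6.29 = 4760 J
n(NaOH) = 4.58 / 40.0 = 0.1145 mol
Temperature rose, so q_rxn = −|q_surr| = -4.760 kJ
ΔH = q_rxn / n = -41.57 kJ/mol

ΔH = -41.6 kJ/mol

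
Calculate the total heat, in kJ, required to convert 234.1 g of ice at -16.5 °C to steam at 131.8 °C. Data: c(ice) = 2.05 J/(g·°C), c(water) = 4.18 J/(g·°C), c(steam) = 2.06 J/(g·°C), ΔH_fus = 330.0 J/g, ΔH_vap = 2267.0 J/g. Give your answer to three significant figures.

q = 729 kJ

q1 (heat ice -16.5→0.0 °C): 234.1 × 2.05 × 16.5 = 7918 J
q2 (melt at 0 °C): 234.1 × 330.0 = 77253 J
q3 (heat water 0.0→100.0 °C): 234.1 × 4.18 × 100.0 = 97854 J
q4 (vaporize at 100 °C): 234.1 × 2267.0 = 530705 J
q5 (heat steam 100.0→131.8 °C): 234.1 × 2.06 × 31.8 = 15335 J
Total: 7918 + 77253 + 97854 + 530705 + 15335 = 729065 J = 729 kJ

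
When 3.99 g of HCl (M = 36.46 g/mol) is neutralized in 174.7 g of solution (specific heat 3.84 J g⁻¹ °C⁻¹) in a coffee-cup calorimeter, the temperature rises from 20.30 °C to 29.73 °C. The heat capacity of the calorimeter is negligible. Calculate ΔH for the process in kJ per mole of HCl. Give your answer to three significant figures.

ΔH = -57.8 kJ/mol

|ΔT| = |29.73 − 20.30| = 9.43 °C
|q_surr| = (174.7 × 3.84) × 9.43 = 670.848 × 9.43 = 6326 J
n(HCl) = 3.99 / 36.46 = 0.1094 mol
Temperature rose, so q_rxn = −|q_surr| = -6.326 kJ
ΔH = q_rxn / n = -57.82 kJ/mol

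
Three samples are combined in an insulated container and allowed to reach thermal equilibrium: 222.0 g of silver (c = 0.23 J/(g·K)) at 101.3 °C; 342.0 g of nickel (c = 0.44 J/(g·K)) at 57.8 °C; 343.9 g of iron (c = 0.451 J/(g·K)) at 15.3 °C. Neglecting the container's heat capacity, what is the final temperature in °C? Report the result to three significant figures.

T_f = 45.5 °C

Σ mᵢcᵢ(T − Tᵢ) = 0  ⇒  T = Σ mᵢcᵢTᵢ / Σ mᵢcᵢ
Σ mᵢcᵢ = 222.0×0.23 + 342.0×0.44 + 343.9×0.451 = 356.6389
Σ mᵢcᵢTᵢ = 51.06×101.3 + 150.48×57.8 + 155.0989×15.3 = 16243
T = 16243 / 356.6389 = 45.54 °C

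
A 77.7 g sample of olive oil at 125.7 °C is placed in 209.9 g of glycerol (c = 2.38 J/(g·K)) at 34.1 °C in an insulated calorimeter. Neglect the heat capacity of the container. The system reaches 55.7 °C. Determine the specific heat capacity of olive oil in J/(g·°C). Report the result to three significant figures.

c = 1.98 J/(g·°C)

q_gained = (209.9 × 2.38) × (55.7 − 34.1) = 10790 J
q_lost = 77.7 × c × (125.7 − 55.7) = 5439 c
Set equal: c = 10790 / 5439 = 1.98 J/(g·°C)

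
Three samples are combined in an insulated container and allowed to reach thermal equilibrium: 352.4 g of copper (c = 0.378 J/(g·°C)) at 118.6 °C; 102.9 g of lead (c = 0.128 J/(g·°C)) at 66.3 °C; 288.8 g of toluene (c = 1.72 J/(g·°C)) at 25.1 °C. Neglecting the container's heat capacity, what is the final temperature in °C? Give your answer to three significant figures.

T_f = 45.3 °C

Σ mᵢcᵢ(T − Tᵢ) = 0  ⇒  T = Σ mᵢcᵢTᵢ / Σ mᵢcᵢ
Σ mᵢcᵢ = 352.4×0.378 + 102.9×0.128 + 288.8×1.72 = 643.1144
Σ mᵢcᵢTᵢ = 133.2072×118.6 + 13.1712×66.3 + 496.736×25.1 = 29140
T = 29140 / 643.1144 = 45.31 °C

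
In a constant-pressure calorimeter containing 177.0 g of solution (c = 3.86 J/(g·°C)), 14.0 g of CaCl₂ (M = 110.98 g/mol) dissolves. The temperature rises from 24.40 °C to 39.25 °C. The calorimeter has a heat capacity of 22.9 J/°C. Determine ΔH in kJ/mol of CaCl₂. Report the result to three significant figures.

|ΔT| = |39.25 − 24.40| = 14.85 °C
|q_surr| = (177.0 × 3.86 + 22.9) × 14.85 = 706.12 × 14.85 = 10486 J
n(CaCl₂) = 14.0 / 110.98 = 0.12615 mol
Temperature rose, so q_rxn = −|q_surr| = -10.486 kJ
ΔH = q_rxn / n = -83.12 kJ/mol

ΔH = -83.1 kJ/mol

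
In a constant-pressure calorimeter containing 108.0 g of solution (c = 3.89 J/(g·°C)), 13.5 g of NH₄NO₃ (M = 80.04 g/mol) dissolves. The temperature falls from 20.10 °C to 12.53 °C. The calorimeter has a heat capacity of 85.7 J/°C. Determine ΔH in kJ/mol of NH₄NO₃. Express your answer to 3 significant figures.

ΔH = 22.7 kJ/mol

|ΔT| = |12.53 − 20.10| = 7.57 °C
|q_surr| = (108.0 × 3.89 + 85.7) × 7.57 = 505.82 × 7.57 = 3829 J
n(NH₄NO₃) = 13.5 / 80.04 = 0.1687 mol
Temperature fell, so q_rxn = +|q_surr| = 3.829 kJ
ΔH = q_rxn / n = 22.70 kJ/mol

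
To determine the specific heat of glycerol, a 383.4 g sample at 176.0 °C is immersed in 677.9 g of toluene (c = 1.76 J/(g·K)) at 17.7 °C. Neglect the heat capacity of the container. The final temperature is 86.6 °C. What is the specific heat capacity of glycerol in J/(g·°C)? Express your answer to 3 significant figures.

c = 2.40 J/(g·°C)

q_gained = (677.9 × 1.76) × (86.6 − 17.7) = 82200 J
q_lost = 383.4 × c × (176.0 − 86.6) = 34275.96 c
Set equal: c = 82200 / 34275.96 = 2.40 J/(g·°C)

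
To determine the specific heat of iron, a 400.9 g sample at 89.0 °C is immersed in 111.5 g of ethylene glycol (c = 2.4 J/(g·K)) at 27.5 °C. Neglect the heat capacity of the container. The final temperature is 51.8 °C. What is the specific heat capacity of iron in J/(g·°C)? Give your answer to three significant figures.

q_gained = (111.5 × 2.4) × (51.8 − 27.5) = 6503 J
q_lost = 400.9 × c × (89.0 − 51.8) = 14913.48 c
Set equal: c = 6503 / 14913.48 = 0.436 J/(g·°C)

c = 0.436 J/(g·°C)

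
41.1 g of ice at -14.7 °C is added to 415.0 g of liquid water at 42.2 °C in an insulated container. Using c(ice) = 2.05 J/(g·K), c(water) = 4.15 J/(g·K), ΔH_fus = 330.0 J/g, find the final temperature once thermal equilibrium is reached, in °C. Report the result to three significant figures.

Heat to bring ice to 0 °C and melt it: q₁ = 41.1×2.05×14.7 + 41.1×330.0 = 14802 J
Heat the water can supply cooling to 0 °C: 415.0×4.15×42.2 = 72679.0 J > q₁, so all ice melts.
Energy balance: 415.0×4.15×(42.2 − T) = 14802 + 41.1×4.15×(T − 0)
1722.25(42.2 − T) = 14802 + 170.565 T
72679.0 − 14802 = 1892.815 T
T = 57877.0 / 1892.815 = 30.58 °C

T_f = 30.6 °C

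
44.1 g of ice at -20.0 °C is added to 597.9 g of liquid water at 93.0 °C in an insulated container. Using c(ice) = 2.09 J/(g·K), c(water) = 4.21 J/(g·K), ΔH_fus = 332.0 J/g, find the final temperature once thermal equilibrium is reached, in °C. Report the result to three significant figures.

Heat to bring ice to 0 °C and melt it: q₁ = 44.1×2.09×20.0 + 44.1×332.0 = 16485 J
Heat the water can supply cooling to 0 °C: 597.9×4.21×93.0 = 234096 J > q₁, so all ice melts.
Energy balance: 597.9×4.21×(93.0 − T) = 16485 + 44.1×4.21×(T − 0)
2517.159(93.0 − T) = 16485 + 185.661 T
234096 − 16485 = 2702.820 T
T = 217611 / 2702.820 = 80.51 °C

T_f = 80.5 °C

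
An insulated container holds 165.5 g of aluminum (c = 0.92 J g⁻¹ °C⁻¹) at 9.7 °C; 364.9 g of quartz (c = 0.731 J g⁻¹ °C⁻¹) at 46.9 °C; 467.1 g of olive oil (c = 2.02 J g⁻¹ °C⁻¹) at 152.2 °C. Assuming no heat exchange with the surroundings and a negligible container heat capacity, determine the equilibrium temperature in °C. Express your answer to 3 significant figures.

T_f = 116 °C

Σ mᵢcᵢ(T − Tᵢ) = 0  ⇒  T = Σ mᵢcᵢTᵢ / Σ mᵢcᵢ
Σ mᵢcᵢ = 165.5×0.92 + 364.9×0.731 + 467.1×2.02 = 1362.5439
Σ mᵢcᵢTᵢ = 152.26×9.7 + 266.7419×46.9 + 943.542×152.2 = 157590
T = 157590 / 1362.5439 = 115.7 °C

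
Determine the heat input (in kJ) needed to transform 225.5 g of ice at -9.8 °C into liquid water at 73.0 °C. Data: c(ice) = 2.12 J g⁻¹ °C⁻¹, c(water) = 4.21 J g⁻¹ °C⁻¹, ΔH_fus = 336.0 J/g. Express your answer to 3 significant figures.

q = 150 kJ

q1 (heat ice -9.8→0.0 °C): 225.5 × 2.12 × 9.8 = 4685 J
q2 (melt at 0 °C): 225.5 × 336.0 = 75768 J
q3 (heat water 0.0→73.0 °C): 225.5 × 4.21 × 73.0 = 69303 J
Total: 4685 + 75768 + 69303 = 149756 J = 150 kJ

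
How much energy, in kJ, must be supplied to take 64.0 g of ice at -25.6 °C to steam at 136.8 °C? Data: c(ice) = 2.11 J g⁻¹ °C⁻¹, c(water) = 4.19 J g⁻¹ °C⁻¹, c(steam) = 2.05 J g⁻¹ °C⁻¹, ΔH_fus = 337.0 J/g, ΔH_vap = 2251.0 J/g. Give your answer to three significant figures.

q1 (heat ice -25.6→0.0 °C): 64.0 × 2.11 × 25.6 = 3457 J
q2 (melt at 0 °C): 64.0 × 337.0 = 21568 J
q3 (heat water 0.0→100.0 °C): 64.0 × 4.19 × 100.0 = 26816 J
q4 (vaporize at 100 °C): 64.0 × 2251.0 = 144064 J
q5 (heat steam 100.0→136.8 °C): 64.0 × 2.05 × 36.8 = 4828 J
Total: 3457 + 21568 + 26816 + 144064 + 4828 = 200733 J = 201 kJ

q = 201 kJ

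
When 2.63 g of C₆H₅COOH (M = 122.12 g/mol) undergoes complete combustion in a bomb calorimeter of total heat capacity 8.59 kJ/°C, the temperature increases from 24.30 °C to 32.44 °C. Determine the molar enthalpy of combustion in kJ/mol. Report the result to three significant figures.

ΔH = -3250 kJ/mol

ΔT = 32.44 − 24.30 = 8.14 °C
q_cal = C_cal × ΔT = 8.59 × 8.14 = 69.9226 kJ
n = 2.63 / 122.12 = 0.02154 mol
q_rxn = −q_cal = -69.9226 kJ
ΔH = -69.9226 / 0.02154 = -3246 kJ/mol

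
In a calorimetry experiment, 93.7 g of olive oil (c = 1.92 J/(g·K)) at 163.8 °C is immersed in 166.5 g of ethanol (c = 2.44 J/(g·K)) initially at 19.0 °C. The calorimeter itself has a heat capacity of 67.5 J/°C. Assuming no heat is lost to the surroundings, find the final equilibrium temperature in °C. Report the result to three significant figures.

Heat lost by olive oil = heat gained by ethanol + calorimeter.
(93.7)(1.92)(163.8 − T) = [(166.5)(2.44) + 67.5](T − 19.0)
179.904 (163.8 − T) = 473.76 (T − 19.0)
29468 − 179.904 T = 473.76 T − 9001.4
38469.4 = 653.664 T
T = 58.85 °C

T_f = 58.9 °C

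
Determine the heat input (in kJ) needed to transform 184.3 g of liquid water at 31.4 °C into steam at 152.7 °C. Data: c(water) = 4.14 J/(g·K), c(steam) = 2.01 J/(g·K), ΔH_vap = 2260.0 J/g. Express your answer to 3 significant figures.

q1 (heat water 31.4→100.0 °C): 184.3 × 4.14 × 68.6 = 52342 J
q2 (vaporize at 100 °C): 184.3 × 2260.0 = 416518 J
q3 (heat steam 100.0→152.7 °C): 184.3 × 2.01 × 52.7 = 19522 J
Total: 52342 + 416518 + 19522 = 488382 J = 488 kJ

q = 488 kJ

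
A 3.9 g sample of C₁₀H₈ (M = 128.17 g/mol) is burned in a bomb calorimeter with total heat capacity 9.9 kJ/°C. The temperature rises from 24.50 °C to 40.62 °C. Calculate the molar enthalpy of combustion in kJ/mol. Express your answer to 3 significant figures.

ΔH = -5240 kJ/mol

ΔT = 40.62 − 24.50 = 16.12 °C
q_cal = C_cal × ΔT = 9.9 × 16.12 = 159.588 kJ
n = 3.9 / 128.17 = 0.03043 mol
q_rxn = −q_cal = -159.588 kJ
ΔH = -159.588 / 0.03043 = -5244 kJ/mol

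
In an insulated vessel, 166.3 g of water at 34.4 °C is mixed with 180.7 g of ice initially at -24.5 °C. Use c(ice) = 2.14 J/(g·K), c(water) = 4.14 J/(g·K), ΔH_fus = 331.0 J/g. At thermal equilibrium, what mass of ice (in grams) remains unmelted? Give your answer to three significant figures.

Heat to warm all ice to 0 °C: 180.7×2.14×24.5 = 9474.1 J
Heat released by water cooling to 0 °C: 166.3×4.14×34.4 = 23684 J
23684 J < 9474.1 + 180.7×331.0 = 69285.8 J, so not all ice melts; final T = 0 °C.
Heat left for melting: 23684 − 9474.1 = 14209.9 J
Mass melted = 14209.9 / 331.0 = 42.93 g
Ice remaining = 180.7 − 42.93 = 137.77 g

m_ice remaining = 138 g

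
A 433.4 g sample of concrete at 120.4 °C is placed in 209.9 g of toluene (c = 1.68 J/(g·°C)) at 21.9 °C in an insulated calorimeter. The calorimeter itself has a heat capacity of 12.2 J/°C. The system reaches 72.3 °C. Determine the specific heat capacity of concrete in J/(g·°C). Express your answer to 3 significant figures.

c = 0.882 J/(g·°C)

q_gained = (209.9 × 1.68 + 12.2) × (72.3 − 21.9) = 18390 J
q_lost = 433.4 × c × (120.4 − 72.3) = 20846.54 c
Set equal: c = 18390 / 20846.54 = 0.882 J/(g·°C)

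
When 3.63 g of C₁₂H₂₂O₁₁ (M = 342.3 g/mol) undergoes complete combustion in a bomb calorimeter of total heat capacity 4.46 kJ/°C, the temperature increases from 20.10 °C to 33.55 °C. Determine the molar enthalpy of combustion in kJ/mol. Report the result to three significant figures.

ΔH = -5660 kJ/mol

ΔT = 33.55 − 20.10 = 13.45 °C
q_cal = C_cal × ΔT = 4.46 × 13.45 = 59.987 kJ
n = 3.63 / 342.3 = 0.01060 mol
q_rxn = −q_cal = -59.987 kJ
ΔH = -59.987 / 0.01060 = -5659 kJ/mol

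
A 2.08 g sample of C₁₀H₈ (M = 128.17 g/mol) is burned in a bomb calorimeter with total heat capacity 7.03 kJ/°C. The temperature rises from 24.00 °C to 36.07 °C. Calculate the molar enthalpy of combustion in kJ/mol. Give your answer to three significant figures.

ΔH = -5230 kJ/mol

ΔT = 36.07 − 24.00 = 12.07 °C
q_cal = C_cal × ΔT = 7.03 × 12.07 = 84.8521 kJ
n = 2.08 / 128.17 = 0.01623 mol
q_rxn = −q_cal = -84.8521 kJ
ΔH = -84.8521 / 0.01623 = -5228 kJ/mol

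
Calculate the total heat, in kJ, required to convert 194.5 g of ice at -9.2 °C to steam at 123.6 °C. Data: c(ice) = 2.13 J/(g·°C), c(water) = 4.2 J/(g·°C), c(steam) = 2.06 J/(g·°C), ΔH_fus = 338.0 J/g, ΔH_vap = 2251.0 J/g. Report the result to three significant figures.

q1 (heat ice -9.2→0.0 °C): 194.5 × 2.13 × 9.2 = 3811 J
q2 (melt at 0 °C): 194.5 × 338.0 = 65741 J
q3 (heat water 0.0→100.0 °C): 194.5 × 4.2 × 100.0 = 81690 J
q4 (vaporize at 100 °C): 194.5 × 2251.0 = 437820 J
q5 (heat steam 100.0→123.6 °C): 194.5 × 2.06 × 23.6 = 9456 J
Total: 3811 + 65741 + 81690 + 437820 + 9456 = 598518 J = 599 kJ

q = 599 kJ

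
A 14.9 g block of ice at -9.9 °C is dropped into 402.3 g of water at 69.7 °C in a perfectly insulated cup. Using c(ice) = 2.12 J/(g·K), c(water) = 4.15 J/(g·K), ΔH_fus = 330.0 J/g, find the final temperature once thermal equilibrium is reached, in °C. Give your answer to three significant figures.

T_f = 64.2 °C

Heat to bring ice to 0 °C and melt it: q₁ = 14.9×2.12×9.9 + 14.9×330.0 = 5229.7 J
Heat the water can supply cooling to 0 °C: 402.3×4.15×69.7 = 116367 J > q₁, so all ice melts.
Energy balance: 402.3×4.15×(69.7 − T) = 5229.7 + 14.9×4.15×(T − 0)
1669.545(69.7 − T) = 5229.7 + 61.835 T
116367 − 5229.7 = 1731.380 T
T = 111137.3 / 1731.380 = 64.19 °C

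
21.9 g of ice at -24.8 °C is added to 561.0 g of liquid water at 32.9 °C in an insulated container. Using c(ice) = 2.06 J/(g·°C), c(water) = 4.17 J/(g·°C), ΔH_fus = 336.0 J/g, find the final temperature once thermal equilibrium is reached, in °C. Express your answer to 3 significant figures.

Heat to bring ice to 0 °C and melt it: q₁ = 21.9×2.06×24.8 + 21.9×336.0 = 8477.2 J
Heat the water can supply cooling to 0 °C: 561.0×4.17×32.9 = 76965.3 J > q₁, so all ice melts.
Energy balance: 561.0×4.17×(32.9 − T) = 8477.2 + 21.9×4.17×(T − 0)
2339.37(32.9 − T) = 8477.2 + 91.323 T
76965.3 − 8477.2 = 2430.693 T
T = 68488.1 / 2430.693 = 28.18 °C

T_f = 28.2 °C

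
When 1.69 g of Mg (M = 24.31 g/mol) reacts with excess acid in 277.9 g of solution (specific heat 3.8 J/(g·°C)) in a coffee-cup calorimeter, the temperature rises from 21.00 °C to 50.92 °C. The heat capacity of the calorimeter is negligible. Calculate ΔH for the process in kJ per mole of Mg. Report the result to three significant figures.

ΔH = -454 kJ/mol

|ΔT| = |50.92 − 21.00| = 29.92 °C
|q_surr| = (277.9 × 3.8) × 29.92 = 1056.02 × 29.92 = 31596 J
n(Mg) = 1.69 / 24.31 = 0.069519 mol
Temperature rose, so q_rxn = −|q_surr| = -31.596 kJ
ΔH = q_rxn / n = -454.49 kJ/mol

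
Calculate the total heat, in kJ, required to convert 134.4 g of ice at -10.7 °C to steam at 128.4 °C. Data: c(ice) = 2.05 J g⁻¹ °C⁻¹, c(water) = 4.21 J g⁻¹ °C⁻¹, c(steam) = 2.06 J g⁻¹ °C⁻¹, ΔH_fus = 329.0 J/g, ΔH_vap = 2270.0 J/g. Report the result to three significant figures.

q1 (heat ice -10.7→0.0 °C): 134.4 × 2.05 × 10.7 = 2948 J
q2 (melt at 0 °C): 134.4 × 329.0 = 44218 J
q3 (heat water 0.0→100.0 °C): 134.4 × 4.21 × 100.0 = 56582 J
q4 (vaporize at 100 °C): 134.4 × 2270.0 = 305088 J
q5 (heat steam 100.0→128.4 °C): 134.4 × 2.06 × 28.4 = 7863 J
Total: 2948 + 44218 + 56582 + 305088 + 7863 = 416699 J = 417 kJ

q = 417 kJ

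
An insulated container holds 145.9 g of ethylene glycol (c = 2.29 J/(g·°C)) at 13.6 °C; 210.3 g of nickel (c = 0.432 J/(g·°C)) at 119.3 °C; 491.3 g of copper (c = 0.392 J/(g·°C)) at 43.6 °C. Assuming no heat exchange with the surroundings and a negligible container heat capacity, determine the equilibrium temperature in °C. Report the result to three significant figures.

T_f = 38.5 °C

Σ mᵢcᵢ(T − Tᵢ) = 0  ⇒  T = Σ mᵢcᵢTᵢ / Σ mᵢcᵢ
Σ mᵢcᵢ = 145.9×2.29 + 210.3×0.432 + 491.3×0.392 = 617.5502
Σ mᵢcᵢTᵢ = 334.111×13.6 + 90.8496×119.3 + 192.5896×43.6 = 23779
T = 23779 / 617.5502 = 38.51 °C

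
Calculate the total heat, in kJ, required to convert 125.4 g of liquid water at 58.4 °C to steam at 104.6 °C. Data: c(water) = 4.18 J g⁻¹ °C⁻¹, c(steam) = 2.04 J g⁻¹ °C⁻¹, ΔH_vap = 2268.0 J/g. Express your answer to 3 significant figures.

q = 307 kJ

q1 (heat water 58.4→100.0 °C): 125.4 × 4.18 × 41.6 = 21806 J
q2 (vaporize at 100 °C): 125.4 × 2268.0 = 284407 J
q3 (heat steam 100.0→104.6 °C): 125.4 × 2.04 × 4.6 = 1177 J
Total: 21806 + 284407 + 1177 = 307390 J = 307 kJ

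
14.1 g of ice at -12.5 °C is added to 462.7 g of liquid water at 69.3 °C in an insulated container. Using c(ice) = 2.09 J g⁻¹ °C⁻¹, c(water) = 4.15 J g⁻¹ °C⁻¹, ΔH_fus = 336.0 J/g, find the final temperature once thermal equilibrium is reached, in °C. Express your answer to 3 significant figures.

T_f = 64.7 °C

Heat to bring ice to 0 °C and melt it: q₁ = 14.1×2.09×12.5 + 14.1×336.0 = 5106.0 J
Heat the water can supply cooling to 0 °C: 462.7×4.15×69.3 = 133070 J > q₁, so all ice melts.
Energy balance: 462.7×4.15×(69.3 − T) = 5106.0 + 14.1×4.15×(T − 0)
1920.205(69.3 − T) = 5106.0 + 58.515 T
133070 − 5106.0 = 1978.720 T
T = 127964.0 / 1978.720 = 64.67 °C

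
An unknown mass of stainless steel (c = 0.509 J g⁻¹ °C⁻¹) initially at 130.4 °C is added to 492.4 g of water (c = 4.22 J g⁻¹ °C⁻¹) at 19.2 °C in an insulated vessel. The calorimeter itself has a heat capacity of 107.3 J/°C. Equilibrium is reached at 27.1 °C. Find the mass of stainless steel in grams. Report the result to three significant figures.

q_gained = (492.4 × 4.22 + 107.3) × (27.1 − 19.2) = 17260 J
q_lost = m × 0.509 × (130.4 − 27.1) = 52.5797 m
m = 17260 / 52.5797 = 328 g

m = 328 g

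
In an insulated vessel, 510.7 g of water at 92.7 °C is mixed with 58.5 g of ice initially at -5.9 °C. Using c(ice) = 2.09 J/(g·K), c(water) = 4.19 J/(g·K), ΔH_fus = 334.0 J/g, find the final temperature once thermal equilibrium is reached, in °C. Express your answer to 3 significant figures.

T_f = 74.7 °C

Heat to bring ice to 0 °C and melt it: q₁ = 58.5×2.09×5.9 + 58.5×334.0 = 20260 J
Heat the water can supply cooling to 0 °C: 510.7×4.19×92.7 = 198363 J > q₁, so all ice melts.
Energy balance: 510.7×4.19×(92.7 − T) = 20260 + 58.5×4.19×(T − 0)
2139.833(92.7 − T) = 20260 + 245.115 T
198363 − 20260 = 2384.948 T
T = 178103 / 2384.948 = 74.68 °C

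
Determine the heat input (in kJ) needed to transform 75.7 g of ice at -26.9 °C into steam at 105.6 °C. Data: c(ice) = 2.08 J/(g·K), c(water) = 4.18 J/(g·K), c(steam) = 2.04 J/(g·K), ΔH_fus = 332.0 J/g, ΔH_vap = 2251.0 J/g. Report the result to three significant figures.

q1 (heat ice -26.9→0.0 °C): 75.7 × 2.08 × 26.9 = 4236 J
q2 (melt at 0 °C): 75.7 × 332.0 = 25132 J
q3 (heat water 0.0→100.0 °C): 75.7 × 4.18 × 100.0 = 31643 J
q4 (vaporize at 100 °C): 75.7 × 2251.0 = 170401 J
q5 (heat steam 100.0→105.6 °C): 75.7 × 2.04 × 5.6 = 865 J
Total: 4236 + 25132 + 31643 + 170401 + 865 = 232277 J = 232 kJ

q = 232 kJ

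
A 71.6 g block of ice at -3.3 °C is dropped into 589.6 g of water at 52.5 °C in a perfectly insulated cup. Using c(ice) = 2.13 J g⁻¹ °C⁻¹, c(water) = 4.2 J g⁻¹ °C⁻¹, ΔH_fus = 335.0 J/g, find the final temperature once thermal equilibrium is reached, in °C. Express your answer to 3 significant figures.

T_f = 38.0 °C

Heat to bring ice to 0 °C and melt it: q₁ = 71.6×2.13×3.3 + 71.6×335.0 = 24489 J
Heat the water can supply cooling to 0 °C: 589.6×4.2×52.5 = 130007 J > q₁, so all ice melts.
Energy balance: 589.6×4.2×(52.5 − T) = 24489 + 71.6×4.2×(T − 0)
2476.32(52.5 − T) = 24489 + 300.72 T
130007 − 24489 = 2777.04 T
T = 105518 / 2777.04 = 38.00 °C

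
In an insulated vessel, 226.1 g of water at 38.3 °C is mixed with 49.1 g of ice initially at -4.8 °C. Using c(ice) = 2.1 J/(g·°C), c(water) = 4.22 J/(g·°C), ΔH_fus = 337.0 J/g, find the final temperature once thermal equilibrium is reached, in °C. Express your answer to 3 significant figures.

Heat to bring ice to 0 °C and melt it: q₁ = 49.1×2.1×4.8 + 49.1×337.0 = 17042 J
Heat the water can supply cooling to 0 °C: 226.1×4.22×38.3 = 36543.6 J > q₁, so all ice melts.
Energy balance: 226.1×4.22×(38.3 − T) = 17042 + 49.1×4.22×(T − 0)
954.142(38.3 − T) = 17042 + 207.202 T
36543.6 − 17042 = 1161.344 T
T = 19501.6 / 1161.344 = 16.79 °C

T_f = 16.8 °C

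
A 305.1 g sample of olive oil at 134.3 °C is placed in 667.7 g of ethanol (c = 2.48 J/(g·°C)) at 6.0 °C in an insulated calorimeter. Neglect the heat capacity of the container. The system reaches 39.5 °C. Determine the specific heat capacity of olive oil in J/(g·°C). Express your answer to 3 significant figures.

q_gained = (667.7 × 2.48) × (39.5 − 6.0) = 55470 J
q_lost = 305.1 × c × (134.3 − 39.5) = 28923.48 c
Set equal: c = 55470 / 28923.48 = 1.92 J/(g·°C)

c = 1.92 J/(g·°C)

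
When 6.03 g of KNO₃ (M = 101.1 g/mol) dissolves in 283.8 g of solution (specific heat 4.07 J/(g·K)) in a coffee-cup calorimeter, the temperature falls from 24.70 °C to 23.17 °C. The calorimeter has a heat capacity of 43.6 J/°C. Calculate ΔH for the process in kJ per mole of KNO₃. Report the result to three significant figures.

|ΔT| = |23.17 − 24.70| = 1.53 °C
|q_surr| = (283.8 × 4.07 + 43.6) × 1.53 = 1198.666 × 1.53 = 1834.0 J
n(KNO₃) = 6.03 / 101.1 = 0.059644 mol
Temperature fell, so q_rxn = +|q_surr| = 1.8340 kJ
ΔH = q_rxn / n = 30.749 kJ/mol

ΔH = 30.7 kJ/mol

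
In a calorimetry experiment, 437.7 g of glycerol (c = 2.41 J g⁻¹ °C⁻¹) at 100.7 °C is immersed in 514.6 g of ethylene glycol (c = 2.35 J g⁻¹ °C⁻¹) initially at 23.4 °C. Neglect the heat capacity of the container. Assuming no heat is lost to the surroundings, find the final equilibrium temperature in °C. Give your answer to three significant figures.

Heat lost by glycerol = heat gained by ethylene glycol.
(437.7)(2.41)(100.7 − T) = (514.6)(2.35)(T − 23.4)
1054.857 (100.7 − T) = 1209.31 (T − 23.4)
106220 − 1054.857 T = 1209.31 T − 28298
134518 = 2264.167 T
T = 59.41 °C

T_f = 59.4 °C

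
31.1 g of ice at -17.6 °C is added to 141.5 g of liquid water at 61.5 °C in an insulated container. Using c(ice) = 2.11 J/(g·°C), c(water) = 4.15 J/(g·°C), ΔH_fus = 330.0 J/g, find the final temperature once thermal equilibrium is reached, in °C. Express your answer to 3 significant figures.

T_f = 34.5 °C

Heat to bring ice to 0 °C and melt it: q₁ = 31.1×2.11×17.6 + 31.1×330.0 = 11418 J
Heat the water can supply cooling to 0 °C: 141.5×4.15×61.5 = 36114.3 J > q₁, so all ice melts.
Energy balance: 141.5×4.15×(61.5 − T) = 11418 + 31.1×4.15×(T − 0)
587.225(61.5 − T) = 11418 + 129.065 T
36114.3 − 11418 = 716.290 T
T = 24696.3 / 716.290 = 34.48 °C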